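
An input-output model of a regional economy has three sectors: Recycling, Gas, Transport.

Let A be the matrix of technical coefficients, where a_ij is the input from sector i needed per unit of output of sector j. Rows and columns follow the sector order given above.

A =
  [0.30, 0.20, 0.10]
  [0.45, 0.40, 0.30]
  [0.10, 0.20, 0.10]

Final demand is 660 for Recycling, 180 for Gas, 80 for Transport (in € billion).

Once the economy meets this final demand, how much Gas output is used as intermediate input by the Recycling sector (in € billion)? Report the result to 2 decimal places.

I − A =
  [   0.70    -0.20    -0.10]
  [  -0.45     0.60    -0.30]
  [  -0.10    -0.20     0.90]
Cofactors of I−A, C_ij = (−1)^(i+j)·(minor ij) (rows/columns in the sector order above):
  C_11 = (0.60)(0.90) − (-0.30)(-0.20) = 0.4800
  C_12 = −[(-0.45)(0.90) − (-0.30)(-0.10)] = 0.4350
  C_13 = (-0.45)(-0.20) − (0.60)(-0.10) = 0.1500
  C_21 = −[(-0.20)(0.90) − (-0.10)(-0.20)] = 0.2000
  C_22 = (0.70)(0.90) − (-0.10)(-0.10) = 0.6200
  C_23 = −[(0.70)(-0.20) − (-0.20)(-0.10)] = 0.1600
  C_31 = (-0.20)(-0.30) − (-0.10)(0.60) = 0.1200
  C_32 = −[(0.70)(-0.30) − (-0.10)(-0.45)] = 0.2550
  C_33 = (0.70)(0.60) − (-0.20)(-0.45) = 0.3300
det(I−A) = Σ_j (I−A)_1j·C_1j = (0.70)(0.4800) + (-0.20)(0.4350) + (-0.10)(0.1500) = 0.2340
adj(I−A) = Cᵀ =
  [ 0.4800   0.2000   0.1200]
  [ 0.4350   0.6200   0.2550]
  [ 0.1500   0.1600   0.3300]
(I − A)⁻¹ = adj(I−A) / det(I−A) ≈
  [   2.0513     0.8547     0.5128]
  [   1.8590     2.6496     1.0897]
  [   0.6410     0.6838     1.4103]
First solve x = (I − A)⁻¹ d = adj(I−A)·d / det(I−A); in particular x_1 = (0.4800·660 + 0.2000·180 + 0.1200·80) / 0.2340 = 362.40 / 0.2340 ≈ 1548.7179.
Intermediate flow from 2 to 1: z_21 = a_21 · x_1 = 0.45 × 362.40 / 0.2340 = 163.08 / 0.2340 ≈ 696.92.

z_21 = 696.92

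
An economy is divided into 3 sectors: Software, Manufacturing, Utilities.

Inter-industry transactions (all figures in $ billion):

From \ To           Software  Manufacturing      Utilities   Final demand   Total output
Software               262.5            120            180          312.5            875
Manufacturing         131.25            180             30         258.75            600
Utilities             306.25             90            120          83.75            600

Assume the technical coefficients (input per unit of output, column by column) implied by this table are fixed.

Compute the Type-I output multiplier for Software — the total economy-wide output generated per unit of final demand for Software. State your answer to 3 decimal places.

m_1 = 3.432

Technical coefficients a_ij = z_ij / X_j:
  a_11 = 262.5/875 = 0.30, a_21 = 131.25/875 = 0.15, a_31 = 306.25/875 = 0.35
  a_12 = 120/600 = 0.20, a_22 = 180/600 = 0.30, a_32 = 90/600 = 0.15
  a_13 = 180/600 = 0.30, a_23 = 30/600 = 0.05, a_33 = 120/600 = 0.20
I − A =
  [   0.70    -0.20    -0.30]
  [  -0.15     0.70    -0.05]
  [  -0.35    -0.15     0.80]
Cofactors of I−A, C_ij = (−1)^(i+j)·(minor ij) (rows/columns in the sector order above):
  C_11 = (0.70)(0.80) − (-0.05)(-0.15) = 0.5525
  C_12 = −[(-0.15)(0.80) − (-0.05)(-0.35)] = 0.1375
  C_13 = (-0.15)(-0.15) − (0.70)(-0.35) = 0.2675
  C_21 = −[(-0.20)(0.80) − (-0.30)(-0.15)] = 0.2050
  C_22 = (0.70)(0.80) − (-0.30)(-0.35) = 0.4550
  C_23 = −[(0.70)(-0.15) − (-0.20)(-0.35)] = 0.1750
  C_31 = (-0.20)(-0.05) − (-0.30)(0.70) = 0.2200
  C_32 = −[(0.70)(-0.05) − (-0.30)(-0.15)] = 0.0800
  C_33 = (0.70)(0.70) − (-0.20)(-0.15) = 0.4600
det(I−A) = Σ_j (I−A)_1j·C_1j = (0.70)(0.5525) + (-0.20)(0.1375) + (-0.30)(0.2675) = 0.2790
adj(I−A) = Cᵀ =
  [ 0.5525   0.2050   0.2200]
  [ 0.1375   0.4550   0.0800]
  [ 0.2675   0.1750   0.4600]
(I − A)⁻¹ = adj(I−A) / det(I−A) ≈
  [   1.9803     0.7348     0.7885]
  [   0.4928     1.6308     0.2867]
  [   0.9588     0.6272     1.6487]
The output multiplier for sector j is the column-j sum of the Leontief inverse (I − A)⁻¹ = adj(I−A) / det(I−A).
Column 1 of adj(I−A): (0.5525, 0.1375, 0.2675); det(I−A) = 0.2790.
m_1 = (0.5525 + 0.1375 + 0.2675) / 0.2790 = 0.9575 / 0.2790 ≈ 3.432.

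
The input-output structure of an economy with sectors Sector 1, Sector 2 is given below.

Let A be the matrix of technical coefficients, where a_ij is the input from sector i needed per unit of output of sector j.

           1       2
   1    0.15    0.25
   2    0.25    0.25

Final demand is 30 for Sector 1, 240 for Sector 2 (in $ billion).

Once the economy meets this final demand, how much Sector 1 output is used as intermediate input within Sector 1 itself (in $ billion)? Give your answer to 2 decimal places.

I − A =
  [   0.85    -0.25]
  [  -0.25     0.75]
det(I−A) = (0.85)(0.75) − (-0.25)(-0.25) = 0.5750
adj(I−A) = [[0.75, 0.25], [0.25, 0.85]]
(I − A)⁻¹ = adj(I−A) / det(I−A) ≈
  [   1.3043     0.4348]
  [   0.4348     1.4783]
First solve x = (I − A)⁻¹ d = adj(I−A)·d / det(I−A); in particular x_1 = (0.75·30 + 0.25·240) / 0.5750 = 82.50 / 0.5750 ≈ 143.4783.
Intermediate flow from 1 to 1: z_11 = a_11 · x_1 = 0.15 × 82.50 / 0.5750 = 12.375 / 0.5750 ≈ 21.52.

z_11 = 21.52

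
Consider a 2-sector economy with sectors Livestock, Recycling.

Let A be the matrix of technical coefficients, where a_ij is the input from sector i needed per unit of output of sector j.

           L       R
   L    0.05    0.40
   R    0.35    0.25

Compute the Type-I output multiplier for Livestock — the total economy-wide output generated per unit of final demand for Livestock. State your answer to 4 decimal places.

m_L = 1.9214

I − A =
  [   0.95    -0.40]
  [  -0.35     0.75]
det(I−A) = (0.95)(0.75) − (-0.40)(-0.35) = 0.5725
adj(I−A) = [[0.75, 0.40], [0.35, 0.95]]
(I − A)⁻¹ = adj(I−A) / det(I−A) ≈
  [   1.31004     0.69869]
  [   0.61135     1.65939]
The output multiplier for sector j is the column-j sum of the Leontief inverse (I − A)⁻¹ = adj(I−A) / det(I−A).
Column L of adj(I−A): (0.75, 0.35); det(I−A) = 0.5725.
m_L = (0.75 + 0.35) / 0.5725 = 1.10 / 0.5725 ≈ 1.9214.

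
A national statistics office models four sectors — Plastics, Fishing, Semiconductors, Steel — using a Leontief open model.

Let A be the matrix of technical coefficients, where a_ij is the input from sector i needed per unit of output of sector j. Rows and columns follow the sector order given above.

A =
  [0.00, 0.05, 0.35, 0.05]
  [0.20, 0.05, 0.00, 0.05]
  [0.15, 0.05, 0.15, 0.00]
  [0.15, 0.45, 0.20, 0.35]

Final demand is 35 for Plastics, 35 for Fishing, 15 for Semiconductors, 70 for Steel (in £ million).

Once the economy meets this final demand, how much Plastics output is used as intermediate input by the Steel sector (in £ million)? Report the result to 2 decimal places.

I − A =
  [   1.00    -0.05    -0.35    -0.05]
  [  -0.20     0.95     0.00    -0.05]
  [  -0.15    -0.05     0.85     0.00]
  [  -0.15    -0.45    -0.20     0.65]
Compute the cofactors C_ij = (−1)^(i+j)·(3×3 minor ij) of I−A; the adjugate is their transpose:
adj(I−A) = Cᵀ =
  [ 0.505250   0.058625   0.218250   0.043375]
  [ 0.118375   0.510500   0.060125   0.048375]
  [ 0.096125   0.040375   0.576500   0.010500]
  [ 0.228125   0.379375   0.269375   0.745625]
det(I−A) = Σ_j (I−A)_1j·C_1j = (1.00)(0.505250) + (-0.05)(0.118375) + (-0.35)(0.096125) + (-0.05)(0.228125) = 0.45428125
(I − A)⁻¹ = adj(I−A) / det(I−A) ≈
  [   1.1122     0.1291     0.4804     0.0955]
  [   0.2606     1.1238     0.1324     0.1065]
  [   0.2116     0.0889     1.2690     0.0231]
  [   0.5022     0.8351     0.5930     1.6413]
First solve x = (I − A)⁻¹ d = adj(I−A)·d / det(I−A); in particular x_4 = (0.228125·35 + 0.379375·35 + 0.269375·15 + 0.745625·70) / 0.45428125 = 77.496875 / 0.45428125 ≈ 170.5923.
Intermediate flow from 1 to 4: z_14 = a_14 · x_4 = 0.05 × 77.496875 / 0.45428125 = 3.87484375 / 0.45428125 ≈ 8.53.

z_14 = 8.53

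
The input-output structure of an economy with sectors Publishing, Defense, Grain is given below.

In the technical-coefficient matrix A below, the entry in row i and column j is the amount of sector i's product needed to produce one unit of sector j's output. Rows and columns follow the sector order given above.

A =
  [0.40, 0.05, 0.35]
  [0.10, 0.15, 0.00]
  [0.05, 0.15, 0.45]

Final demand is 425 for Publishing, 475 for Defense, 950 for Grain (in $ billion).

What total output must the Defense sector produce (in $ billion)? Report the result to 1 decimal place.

I − A =
  [   0.60    -0.05    -0.35]
  [  -0.10     0.85     0.00]
  [  -0.05    -0.15     0.55]
Cofactors of I−A, C_ij = (−1)^(i+j)·(minor ij) (rows/columns in the sector order above):
  C_11 = (0.85)(0.55) − (0.00)(-0.15) = 0.4675
  C_12 = −[(-0.10)(0.55) − (0.00)(-0.05)] = 0.0550
  C_13 = (-0.10)(-0.15) − (0.85)(-0.05) = 0.0575
  C_21 = −[(-0.05)(0.55) − (-0.35)(-0.15)] = 0.0800
  C_22 = (0.60)(0.55) − (-0.35)(-0.05) = 0.3125
  C_23 = −[(0.60)(-0.15) − (-0.05)(-0.05)] = 0.0925
  C_31 = (-0.05)(0.00) − (-0.35)(0.85) = 0.2975
  C_32 = −[(0.60)(0.00) − (-0.35)(-0.10)] = 0.0350
  C_33 = (0.60)(0.85) − (-0.05)(-0.10) = 0.5050
det(I−A) = Σ_j (I−A)_1j·C_1j = (0.60)(0.4675) + (-0.05)(0.0550) + (-0.35)(0.0575) = 0.257625
adj(I−A) = Cᵀ =
  [ 0.4675   0.0800   0.2975]
  [ 0.0550   0.3125   0.0350]
  [ 0.0575   0.0925   0.5050]
(I − A)⁻¹ = adj(I−A) / det(I−A) ≈
  [   1.8147     0.3105     1.1548]
  [   0.2135     1.2130     0.1359]
  [   0.2232     0.3590     1.9602]
x = (I − A)⁻¹ d = adj(I−A)·d / det(I−A), with det(I−A) = 0.257625:
  x_1 = (0.4675·425 + 0.0800·475 + 0.2975·950) / 0.257625 = 519.3125 / 0.257625 ≈ 2015.8
  x_2 = (0.0550·425 + 0.3125·475 + 0.0350·950) / 0.257625 = 205.0625 / 0.257625 ≈ 796.0
  x_3 = (0.0575·425 + 0.0925·475 + 0.5050·950) / 0.257625 = 548.125 / 0.257625 ≈ 2127.6

x_2 = 796.0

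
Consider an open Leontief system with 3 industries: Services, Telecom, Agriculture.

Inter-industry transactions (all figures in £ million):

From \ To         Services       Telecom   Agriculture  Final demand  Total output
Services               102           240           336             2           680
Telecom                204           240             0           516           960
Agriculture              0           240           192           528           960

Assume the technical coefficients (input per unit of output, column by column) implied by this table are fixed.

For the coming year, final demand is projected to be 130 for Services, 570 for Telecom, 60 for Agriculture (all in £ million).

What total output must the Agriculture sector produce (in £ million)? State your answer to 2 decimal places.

Technical coefficients a_ij = z_ij / X_j:
  a_SS = 102/680 = 0.15, a_TS = 204/680 = 0.30, a_AS = 0/680 = 0.00
  a_ST = 240/960 = 0.25, a_TT = 240/960 = 0.25, a_AT = 240/960 = 0.25
  a_SA = 336/960 = 0.35, a_TA = 0/960 = 0.00, a_AA = 192/960 = 0.20
I − A =
  [   0.85    -0.25    -0.35]
  [  -0.30     0.75     0.00]
  [   0.00    -0.25     0.80]
Cofactors of I−A, C_ij = (−1)^(i+j)·(minor ij) (rows/columns in the sector order above):
  C_11 = (0.75)(0.80) − (0.00)(-0.25) = 0.6000
  C_12 = −[(-0.30)(0.80) − (0.00)(0.00)] = 0.2400
  C_13 = (-0.30)(-0.25) − (0.75)(0.00) = 0.0750
  C_21 = −[(-0.25)(0.80) − (-0.35)(-0.25)] = 0.2875
  C_22 = (0.85)(0.80) − (-0.35)(0.00) = 0.6800
  C_23 = −[(0.85)(-0.25) − (-0.25)(0.00)] = 0.2125
  C_31 = (-0.25)(0.00) − (-0.35)(0.75) = 0.2625
  C_32 = −[(0.85)(0.00) − (-0.35)(-0.30)] = 0.1050
  C_33 = (0.85)(0.75) − (-0.25)(-0.30) = 0.5625
det(I−A) = Σ_j (I−A)_1j·C_1j = (0.85)(0.6000) + (-0.25)(0.2400) + (-0.35)(0.0750) = 0.42375
adj(I−A) = Cᵀ =
  [ 0.6000   0.2875   0.2625]
  [ 0.2400   0.6800   0.1050]
  [ 0.0750   0.2125   0.5625]
(I − A)⁻¹ = adj(I−A) / det(I−A) ≈
  [   1.4159     0.6785     0.6195]
  [   0.5664     1.6047     0.2478]
  [   0.1770     0.5015     1.3274]
x = (I − A)⁻¹ d = adj(I−A)·d / det(I−A), with det(I−A) = 0.42375:
  x_S = (0.6000·130 + 0.2875·570 + 0.2625·60) / 0.42375 = 257.625 / 0.42375 ≈ 607.96
  x_T = (0.2400·130 + 0.6800·570 + 0.1050·60) / 0.42375 = 425.10 / 0.42375 ≈ 1003.19
  x_A = (0.0750·130 + 0.2125·570 + 0.5625·60) / 0.42375 = 164.625 / 0.42375 ≈ 388.50

x_A = 388.50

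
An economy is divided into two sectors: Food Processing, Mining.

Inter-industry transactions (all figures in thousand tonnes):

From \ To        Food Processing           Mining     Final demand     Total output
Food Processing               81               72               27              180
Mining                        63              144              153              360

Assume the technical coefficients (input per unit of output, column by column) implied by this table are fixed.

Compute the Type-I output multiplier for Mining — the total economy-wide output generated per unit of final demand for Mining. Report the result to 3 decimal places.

Technical coefficients a_ij = z_ij / X_j:
  a_11 = 81/180 = 0.45, a_21 = 63/180 = 0.35
  a_12 = 72/360 = 0.20, a_22 = 144/360 = 0.40
I − A =
  [   0.55    -0.20]
  [  -0.35     0.60]
det(I−A) = (0.55)(0.60) − (-0.20)(-0.35) = 0.2600
adj(I−A) = [[0.60, 0.20], [0.35, 0.55]]
(I − A)⁻¹ = adj(I−A) / det(I−A) ≈
  [   2.3077     0.7692]
  [   1.3462     2.1154]
The output multiplier for sector j is the column-j sum of the Leontief inverse (I − A)⁻¹ = adj(I−A) / det(I−A).
Column 2 of adj(I−A): (0.20, 0.55); det(I−A) = 0.2600.
m_2 = (0.20 + 0.55) / 0.2600 = 0.75 / 0.2600 ≈ 2.885.

m_2 = 2.885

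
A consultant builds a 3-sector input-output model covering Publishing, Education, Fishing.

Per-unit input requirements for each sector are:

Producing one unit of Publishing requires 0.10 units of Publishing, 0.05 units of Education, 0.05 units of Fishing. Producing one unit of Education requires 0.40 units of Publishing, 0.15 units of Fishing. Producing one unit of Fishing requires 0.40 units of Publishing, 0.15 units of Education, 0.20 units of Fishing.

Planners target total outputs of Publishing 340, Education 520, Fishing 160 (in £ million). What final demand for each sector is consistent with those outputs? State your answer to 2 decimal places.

d_1 = 34.00, d_2 = 479.00, d_3 = 33.00

I − A =
  [   0.90    -0.40    -0.40]
  [  -0.05     1.00    -0.15]
  [  -0.05    -0.15     0.80]
d = (I − A) x:
  d_1 = (+0.90)·340 + (-0.40)·520 + (-0.40)·160 = 34.00
  d_2 = (-0.05)·340 + (+1.00)·520 + (-0.15)·160 = 479.00
  d_3 = (-0.05)·340 + (-0.15)·520 + (+0.80)·160 = 33.00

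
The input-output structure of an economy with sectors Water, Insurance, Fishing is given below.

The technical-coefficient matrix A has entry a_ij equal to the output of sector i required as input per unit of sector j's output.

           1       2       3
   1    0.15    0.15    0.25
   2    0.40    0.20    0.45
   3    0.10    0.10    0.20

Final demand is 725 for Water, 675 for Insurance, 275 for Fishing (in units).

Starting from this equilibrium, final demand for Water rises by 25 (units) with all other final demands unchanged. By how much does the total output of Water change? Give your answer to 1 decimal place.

I − A =
  [   0.85    -0.15    -0.25]
  [  -0.40     0.80    -0.45]
  [  -0.10    -0.10     0.80]
Cofactors of I−A, C_ij = (−1)^(i+j)·(minor ij) (rows/columns in the sector order above):
  C_11 = (0.80)(0.80) − (-0.45)(-0.10) = 0.5950
  C_12 = −[(-0.40)(0.80) − (-0.45)(-0.10)] = 0.3650
  C_13 = (-0.40)(-0.10) − (0.80)(-0.10) = 0.1200
  C_21 = −[(-0.15)(0.80) − (-0.25)(-0.10)] = 0.1450
  C_22 = (0.85)(0.80) − (-0.25)(-0.10) = 0.6550
  C_23 = −[(0.85)(-0.10) − (-0.15)(-0.10)] = 0.1000
  C_31 = (-0.15)(-0.45) − (-0.25)(0.80) = 0.2675
  C_32 = −[(0.85)(-0.45) − (-0.25)(-0.40)] = 0.4825
  C_33 = (0.85)(0.80) − (-0.15)(-0.40) = 0.6200
det(I−A) = Σ_j (I−A)_1j·C_1j = (0.85)(0.5950) + (-0.15)(0.3650) + (-0.25)(0.1200) = 0.4210
adj(I−A) = Cᵀ =
  [ 0.5950   0.1450   0.2675]
  [ 0.3650   0.6550   0.4825]
  [ 0.1200   0.1000   0.6200]
(I − A)⁻¹ = adj(I−A) / det(I−A) ≈
  [   1.4133     0.3444     0.6354]
  [   0.8670     1.5558     1.1461]
  [   0.2850     0.2375     1.4727]
Δx = (I − A)⁻¹ Δd with Δd having +25 in the Water component and 0 elsewhere.
So Δx_1 = L_11 · (+25), where L_11 = adj(I−A)_11 / det(I−A) = 0.5950 / 0.4210.
Δx_1 = 0.5950 × (+25) / 0.4210 = 14.875 / 0.4210 ≈ 35.3.

Δx_1 = 35.3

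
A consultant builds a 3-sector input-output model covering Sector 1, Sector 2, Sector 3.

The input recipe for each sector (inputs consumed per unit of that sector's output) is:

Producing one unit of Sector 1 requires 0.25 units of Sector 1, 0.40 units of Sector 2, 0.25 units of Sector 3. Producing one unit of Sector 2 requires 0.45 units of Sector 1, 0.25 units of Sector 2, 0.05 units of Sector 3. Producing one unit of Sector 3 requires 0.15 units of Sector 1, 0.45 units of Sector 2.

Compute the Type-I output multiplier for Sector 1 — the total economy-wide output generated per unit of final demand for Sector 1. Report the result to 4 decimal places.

m_1 = 5.0991

I − A =
  [   0.75    -0.45    -0.15]
  [  -0.40     0.75    -0.45]
  [  -0.25    -0.05     1.00]
Cofactors of I−A, C_ij = (−1)^(i+j)·(minor ij) (rows/columns in the sector order above):
  C_11 = (0.75)(1.00) − (-0.45)(-0.05) = 0.7275
  C_12 = −[(-0.40)(1.00) − (-0.45)(-0.25)] = 0.5125
  C_13 = (-0.40)(-0.05) − (0.75)(-0.25) = 0.2075
  C_21 = −[(-0.45)(1.00) − (-0.15)(-0.05)] = 0.4575
  C_22 = (0.75)(1.00) − (-0.15)(-0.25) = 0.7125
  C_23 = −[(0.75)(-0.05) − (-0.45)(-0.25)] = 0.1500
  C_31 = (-0.45)(-0.45) − (-0.15)(0.75) = 0.3150
  C_32 = −[(0.75)(-0.45) − (-0.15)(-0.40)] = 0.3975
  C_33 = (0.75)(0.75) − (-0.45)(-0.40) = 0.3825
det(I−A) = Σ_j (I−A)_1j·C_1j = (0.75)(0.7275) + (-0.45)(0.5125) + (-0.15)(0.2075) = 0.283875
adj(I−A) = Cᵀ =
  [ 0.7275   0.4575   0.3150]
  [ 0.5125   0.7125   0.3975]
  [ 0.2075   0.1500   0.3825]
(I − A)⁻¹ = adj(I−A) / det(I−A) ≈
  [   2.56275     1.61162     1.10964]
  [   1.80537     2.50991     1.40026]
  [   0.73096     0.52840     1.34742]
The output multiplier for sector j is the column-j sum of the Leontief inverse (I − A)⁻¹ = adj(I−A) / det(I−A).
Column 1 of adj(I−A): (0.7275, 0.5125, 0.2075); det(I−A) = 0.283875.
m_1 = (0.7275 + 0.5125 + 0.2075) / 0.283875 = 1.4475 / 0.283875 ≈ 5.0991.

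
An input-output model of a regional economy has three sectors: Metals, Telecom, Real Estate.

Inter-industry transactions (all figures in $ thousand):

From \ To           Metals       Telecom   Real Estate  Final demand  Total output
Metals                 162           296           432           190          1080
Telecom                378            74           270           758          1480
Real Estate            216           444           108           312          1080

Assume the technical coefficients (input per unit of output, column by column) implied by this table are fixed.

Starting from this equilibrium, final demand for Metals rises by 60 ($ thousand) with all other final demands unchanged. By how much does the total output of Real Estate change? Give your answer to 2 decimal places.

Δx_3 = 37.50

Technical coefficients a_ij = z_ij / X_j:
  a_11 = 162/1080 = 0.15, a_21 = 378/1080 = 0.35, a_31 = 216/1080 = 0.20
  a_12 = 296/1480 = 0.20, a_22 = 74/1480 = 0.05, a_32 = 444/1480 = 0.30
  a_13 = 432/1080 = 0.40, a_23 = 270/1080 = 0.25, a_33 = 108/1080 = 0.10
I − A =
  [   0.85    -0.20    -0.40]
  [  -0.35     0.95    -0.25]
  [  -0.20    -0.30     0.90]
Cofactors of I−A, C_ij = (−1)^(i+j)·(minor ij) (rows/columns in the sector order above):
  C_11 = (0.95)(0.90) − (-0.25)(-0.30) = 0.7800
  C_12 = −[(-0.35)(0.90) − (-0.25)(-0.20)] = 0.3650
  C_13 = (-0.35)(-0.30) − (0.95)(-0.20) = 0.2950
  C_21 = −[(-0.20)(0.90) − (-0.40)(-0.30)] = 0.3000
  C_22 = (0.85)(0.90) − (-0.40)(-0.20) = 0.6850
  C_23 = −[(0.85)(-0.30) − (-0.20)(-0.20)] = 0.2950
  C_31 = (-0.20)(-0.25) − (-0.40)(0.95) = 0.4300
  C_32 = −[(0.85)(-0.25) − (-0.40)(-0.35)] = 0.3525
  C_33 = (0.85)(0.95) − (-0.20)(-0.35) = 0.7375
det(I−A) = Σ_j (I−A)_1j·C_1j = (0.85)(0.7800) + (-0.20)(0.3650) + (-0.40)(0.2950) = 0.4720
adj(I−A) = Cᵀ =
  [ 0.7800   0.3000   0.4300]
  [ 0.3650   0.6850   0.3525]
  [ 0.2950   0.2950   0.7375]
(I − A)⁻¹ = adj(I−A) / det(I−A) ≈
  [   1.6525     0.6356     0.9110]
  [   0.7733     1.4513     0.7468]
  [   0.6250     0.6250     1.5625]
Δx = (I − A)⁻¹ Δd with Δd having +60 in the Metals component and 0 elsewhere.
So Δx_3 = L_31 · (+60), where L_31 = adj(I−A)_31 / det(I−A) = 0.2950 / 0.4720.
Δx_3 = 0.2950 × (+60) / 0.4720 = 17.70 / 0.4720 = 37.50.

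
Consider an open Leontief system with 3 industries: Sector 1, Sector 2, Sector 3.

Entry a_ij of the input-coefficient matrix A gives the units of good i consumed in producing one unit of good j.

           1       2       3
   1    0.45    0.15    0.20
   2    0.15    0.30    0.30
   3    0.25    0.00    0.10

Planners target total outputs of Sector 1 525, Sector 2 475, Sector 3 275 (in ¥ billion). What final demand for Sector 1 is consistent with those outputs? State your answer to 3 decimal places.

d_1 = 162.500

I − A =
  [   0.55    -0.15    -0.20]
  [  -0.15     0.70    -0.30]
  [  -0.25     0.00     0.90]
d = (I − A) x:
  d_1 = (+0.55)·525 + (-0.15)·475 + (-0.20)·275 = 162.500
  d_2 = (-0.15)·525 + (+0.70)·475 + (-0.30)·275 = 171.250
  d_3 = (-0.25)·525 + (+0.00)·475 + (+0.90)·275 = 116.250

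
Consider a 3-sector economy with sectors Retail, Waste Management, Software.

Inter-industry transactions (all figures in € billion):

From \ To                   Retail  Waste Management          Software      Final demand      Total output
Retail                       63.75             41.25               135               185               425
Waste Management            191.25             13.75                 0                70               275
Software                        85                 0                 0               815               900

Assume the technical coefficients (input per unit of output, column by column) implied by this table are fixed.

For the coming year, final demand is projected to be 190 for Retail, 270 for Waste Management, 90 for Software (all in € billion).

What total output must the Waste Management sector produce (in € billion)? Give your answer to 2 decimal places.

Technical coefficients a_ij = z_ij / X_j:
  a_RR = 63.75/425 = 0.15, a_WR = 191.25/425 = 0.45, a_SR = 85/425 = 0.20
  a_RW = 41.25/275 = 0.15, a_WW = 13.75/275 = 0.05, a_SW = 0/275 = 0.00
  a_RS = 135/900 = 0.15, a_WS = 0/900 = 0.00, a_SS = 0/900 = 0.00
I − A =
  [   0.85    -0.15    -0.15]
  [  -0.45     0.95     0.00]
  [  -0.20     0.00     1.00]
Cofactors of I−A, C_ij = (−1)^(i+j)·(minor ij) (rows/columns in the sector order above):
  C_11 = (0.95)(1.00) − (0.00)(0.00) = 0.9500
  C_12 = −[(-0.45)(1.00) − (0.00)(-0.20)] = 0.4500
  C_13 = (-0.45)(0.00) − (0.95)(-0.20) = 0.1900
  C_21 = −[(-0.15)(1.00) − (-0.15)(0.00)] = 0.1500
  C_22 = (0.85)(1.00) − (-0.15)(-0.20) = 0.8200
  C_23 = −[(0.85)(0.00) − (-0.15)(-0.20)] = 0.0300
  C_31 = (-0.15)(0.00) − (-0.15)(0.95) = 0.1425
  C_32 = −[(0.85)(0.00) − (-0.15)(-0.45)] = 0.0675
  C_33 = (0.85)(0.95) − (-0.15)(-0.45) = 0.7400
det(I−A) = Σ_j (I−A)_1j·C_1j = (0.85)(0.9500) + (-0.15)(0.4500) + (-0.15)(0.1900) = 0.7115
adj(I−A) = Cᵀ =
  [ 0.9500   0.1500   0.1425]
  [ 0.4500   0.8200   0.0675]
  [ 0.1900   0.0300   0.7400]
(I − A)⁻¹ = adj(I−A) / det(I−A) ≈
  [   1.3352     0.2108     0.2003]
  [   0.6325     1.1525     0.0949]
  [   0.2670     0.0422     1.0401]
x = (I − A)⁻¹ d = adj(I−A)·d / det(I−A), with det(I−A) = 0.7115:
  x_R = (0.9500·190 + 0.1500·270 + 0.1425·90) / 0.7115 = 233.825 / 0.7115 ≈ 328.64
  x_W = (0.4500·190 + 0.8200·270 + 0.0675·90) / 0.7115 = 312.975 / 0.7115 ≈ 439.88
  x_S = (0.1900·190 + 0.0300·270 + 0.7400·90) / 0.7115 = 110.80 / 0.7115 ≈ 155.73

x_W = 439.88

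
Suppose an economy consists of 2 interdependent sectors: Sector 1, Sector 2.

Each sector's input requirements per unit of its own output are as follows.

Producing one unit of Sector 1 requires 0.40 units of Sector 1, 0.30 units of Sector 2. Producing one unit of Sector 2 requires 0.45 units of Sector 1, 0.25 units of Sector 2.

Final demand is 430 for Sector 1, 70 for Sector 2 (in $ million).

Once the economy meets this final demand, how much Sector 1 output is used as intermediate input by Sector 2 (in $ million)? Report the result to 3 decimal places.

I − A =
  [   0.60    -0.45]
  [  -0.30     0.75]
det(I−A) = (0.60)(0.75) − (-0.45)(-0.30) = 0.3150
adj(I−A) = [[0.75, 0.45], [0.30, 0.60]]
(I − A)⁻¹ = adj(I−A) / det(I−A) ≈
  [   2.3810     1.4286]
  [   0.9524     1.9048]
First solve x = (I − A)⁻¹ d = adj(I−A)·d / det(I−A); in particular x_2 = (0.30·430 + 0.60·70) / 0.3150 = 171.00 / 0.3150 ≈ 542.85714.
Intermediate flow from 1 to 2: z_12 = a_12 · x_2 = 0.45 × 171.00 / 0.3150 = 76.95 / 0.3150 ≈ 244.286.

z_12 = 244.286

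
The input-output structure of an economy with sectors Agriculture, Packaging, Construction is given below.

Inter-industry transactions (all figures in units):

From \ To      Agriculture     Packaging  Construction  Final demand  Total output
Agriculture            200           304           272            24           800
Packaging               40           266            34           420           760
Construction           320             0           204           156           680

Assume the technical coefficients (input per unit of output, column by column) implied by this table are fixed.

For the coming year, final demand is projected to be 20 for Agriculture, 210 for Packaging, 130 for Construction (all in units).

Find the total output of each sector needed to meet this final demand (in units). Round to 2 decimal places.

Technical coefficients a_ij = z_ij / X_j:
  a_11 = 200/800 = 0.25, a_21 = 40/800 = 0.05, a_31 = 320/800 = 0.40
  a_12 = 304/760 = 0.40, a_22 = 266/760 = 0.35, a_32 = 0/760 = 0.00
  a_13 = 272/680 = 0.40, a_23 = 34/680 = 0.05, a_33 = 204/680 = 0.30
I − A =
  [   0.75    -0.40    -0.40]
  [  -0.05     0.65    -0.05]
  [  -0.40     0.00     0.70]
Cofactors of I−A, C_ij = (−1)^(i+j)·(minor ij) (rows/columns in the sector order above):
  C_11 = (0.65)(0.70) − (-0.05)(0.00) = 0.4550
  C_12 = −[(-0.05)(0.70) − (-0.05)(-0.40)] = 0.0550
  C_13 = (-0.05)(0.00) − (0.65)(-0.40) = 0.2600
  C_21 = −[(-0.40)(0.70) − (-0.40)(0.00)] = 0.2800
  C_22 = (0.75)(0.70) − (-0.40)(-0.40) = 0.3650
  C_23 = −[(0.75)(0.00) − (-0.40)(-0.40)] = 0.1600
  C_31 = (-0.40)(-0.05) − (-0.40)(0.65) = 0.2800
  C_32 = −[(0.75)(-0.05) − (-0.40)(-0.05)] = 0.0575
  C_33 = (0.75)(0.65) − (-0.40)(-0.05) = 0.4675
det(I−A) = Σ_j (I−A)_1j·C_1j = (0.75)(0.4550) + (-0.40)(0.0550) + (-0.40)(0.2600) = 0.21525
adj(I−A) = Cᵀ =
  [ 0.4550   0.2800   0.2800]
  [ 0.0550   0.3650   0.0575]
  [ 0.2600   0.1600   0.4675]
(I − A)⁻¹ = adj(I−A) / det(I−A) ≈
  [   2.1138     1.3008     1.3008]
  [   0.2555     1.6957     0.2671]
  [   1.2079     0.7433     2.1719]
x = (I − A)⁻¹ d = adj(I−A)·d / det(I−A), with det(I−A) = 0.21525:
  x_1 = (0.4550·20 + 0.2800·210 + 0.2800·130) / 0.21525 = 104.30 / 0.21525 ≈ 484.55
  x_2 = (0.0550·20 + 0.3650·210 + 0.0575·130) / 0.21525 = 85.225 / 0.21525 ≈ 395.93
  x_3 = (0.2600·20 + 0.1600·210 + 0.4675·130) / 0.21525 = 99.575 / 0.21525 ≈ 462.60

x_1 = 484.55, x_2 = 395.93, x_3 = 462.60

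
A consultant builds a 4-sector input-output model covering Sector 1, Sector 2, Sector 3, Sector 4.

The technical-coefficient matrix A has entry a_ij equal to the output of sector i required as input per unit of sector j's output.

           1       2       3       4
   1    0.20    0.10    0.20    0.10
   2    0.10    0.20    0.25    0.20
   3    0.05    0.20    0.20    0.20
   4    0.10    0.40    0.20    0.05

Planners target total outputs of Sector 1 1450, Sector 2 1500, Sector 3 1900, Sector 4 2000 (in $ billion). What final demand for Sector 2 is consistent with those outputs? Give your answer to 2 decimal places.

d_2 = 180.00

I − A =
  [   0.80    -0.10    -0.20    -0.10]
  [  -0.10     0.80    -0.25    -0.20]
  [  -0.05    -0.20     0.80    -0.20]
  [  -0.10    -0.40    -0.20     0.95]
d = (I − A) x:
  d_1 = (+0.80)·1450 + (-0.10)·1500 + (-0.20)·1900 + (-0.10)·2000 = 430.00
  d_2 = (-0.10)·1450 + (+0.80)·1500 + (-0.25)·1900 + (-0.20)·2000 = 180.00
  d_3 = (-0.05)·1450 + (-0.20)·1500 + (+0.80)·1900 + (-0.20)·2000 = 747.50
  d_4 = (-0.10)·1450 + (-0.40)·1500 + (-0.20)·1900 + (+0.95)·2000 = 775.00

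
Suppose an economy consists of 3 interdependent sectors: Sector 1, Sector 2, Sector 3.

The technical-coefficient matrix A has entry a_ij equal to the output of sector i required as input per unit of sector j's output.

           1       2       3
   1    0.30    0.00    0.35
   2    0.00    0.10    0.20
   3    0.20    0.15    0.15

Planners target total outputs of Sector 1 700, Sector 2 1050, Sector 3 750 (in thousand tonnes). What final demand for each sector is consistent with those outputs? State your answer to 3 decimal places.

d_1 = 227.500, d_2 = 795.000, d_3 = 340.000

I − A =
  [   0.70     0.00    -0.35]
  [   0.00     0.90    -0.20]
  [  -0.20    -0.15     0.85]
d = (I − A) x:
  d_1 = (+0.70)·700 + (+0.00)·1050 + (-0.35)·750 = 227.500
  d_2 = (+0.00)·700 + (+0.90)·1050 + (-0.20)·750 = 795.000
  d_3 = (-0.20)·700 + (-0.15)·1050 + (+0.85)·750 = 340.000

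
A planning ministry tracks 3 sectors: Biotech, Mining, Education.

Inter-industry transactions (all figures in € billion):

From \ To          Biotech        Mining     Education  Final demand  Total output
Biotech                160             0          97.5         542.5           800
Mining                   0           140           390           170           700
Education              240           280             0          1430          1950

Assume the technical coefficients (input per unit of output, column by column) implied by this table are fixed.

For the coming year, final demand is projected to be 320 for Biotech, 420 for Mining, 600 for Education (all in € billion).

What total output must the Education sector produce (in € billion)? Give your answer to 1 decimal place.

Technical coefficients a_ij = z_ij / X_j:
  a_BB = 160/800 = 0.20, a_MB = 0/800 = 0.00, a_EB = 240/800 = 0.30
  a_BM = 0/700 = 0.00, a_MM = 140/700 = 0.20, a_EM = 280/700 = 0.40
  a_BE = 97.5/1950 = 0.05, a_ME = 390/1950 = 0.20, a_EE = 0/1950 = 0.00
I − A =
  [   0.80     0.00    -0.05]
  [   0.00     0.80    -0.20]
  [  -0.30    -0.40     1.00]
Cofactors of I−A, C_ij = (−1)^(i+j)·(minor ij) (rows/columns in the sector order above):
  C_11 = (0.80)(1.00) − (-0.20)(-0.40) = 0.7200
  C_12 = −[(0.00)(1.00) − (-0.20)(-0.30)] = 0.0600
  C_13 = (0.00)(-0.40) − (0.80)(-0.30) = 0.2400
  C_21 = −[(0.00)(1.00) − (-0.05)(-0.40)] = 0.0200
  C_22 = (0.80)(1.00) − (-0.05)(-0.30) = 0.7850
  C_23 = −[(0.80)(-0.40) − (0.00)(-0.30)] = 0.3200
  C_31 = (0.00)(-0.20) − (-0.05)(0.80) = 0.0400
  C_32 = −[(0.80)(-0.20) − (-0.05)(0.00)] = 0.1600
  C_33 = (0.80)(0.80) − (0.00)(0.00) = 0.6400
det(I−A) = Σ_j (I−A)_1j·C_1j = (0.80)(0.7200) + (0.00)(0.0600) + (-0.05)(0.2400) = 0.5640
adj(I−A) = Cᵀ =
  [ 0.7200   0.0200   0.0400]
  [ 0.0600   0.7850   0.1600]
  [ 0.2400   0.3200   0.6400]
(I − A)⁻¹ = adj(I−A) / det(I−A) ≈
  [   1.2766     0.0355     0.0709]
  [   0.1064     1.3918     0.2837]
  [   0.4255     0.5674     1.1348]
x = (I − A)⁻¹ d = adj(I−A)·d / det(I−A), with det(I−A) = 0.5640:
  x_B = (0.7200·320 + 0.0200·420 + 0.0400·600) / 0.5640 = 262.80 / 0.5640 ≈ 466.0
  x_M = (0.0600·320 + 0.7850·420 + 0.1600·600) / 0.5640 = 444.90 / 0.5640 ≈ 788.8
  x_E = (0.2400·320 + 0.3200·420 + 0.6400·600) / 0.5640 = 595.20 / 0.5640 ≈ 1055.3

x_E = 1055.3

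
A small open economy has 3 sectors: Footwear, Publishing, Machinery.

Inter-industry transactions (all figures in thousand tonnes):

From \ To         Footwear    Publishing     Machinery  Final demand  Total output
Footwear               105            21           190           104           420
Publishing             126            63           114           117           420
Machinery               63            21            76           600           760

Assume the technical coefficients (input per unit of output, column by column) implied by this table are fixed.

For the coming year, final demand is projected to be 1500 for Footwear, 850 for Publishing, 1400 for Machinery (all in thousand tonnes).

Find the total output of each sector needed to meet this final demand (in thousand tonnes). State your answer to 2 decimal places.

x_F = 2883.18, x_P = 2400.43, x_M = 2169.44

Technical coefficients a_ij = z_ij / X_j:
  a_FF = 105/420 = 0.25, a_PF = 126/420 = 0.30, a_MF = 63/420 = 0.15
  a_FP = 21/420 = 0.05, a_PP = 63/420 = 0.15, a_MP = 21/420 = 0.05
  a_FM = 190/760 = 0.25, a_PM = 114/760 = 0.15, a_MM = 76/760 = 0.10
I − A =
  [   0.75    -0.05    -0.25]
  [  -0.30     0.85    -0.15]
  [  -0.15    -0.05     0.90]
Cofactors of I−A, C_ij = (−1)^(i+j)·(minor ij) (rows/columns in the sector order above):
  C_11 = (0.85)(0.90) − (-0.15)(-0.05) = 0.7575
  C_12 = −[(-0.30)(0.90) − (-0.15)(-0.15)] = 0.2925
  C_13 = (-0.30)(-0.05) − (0.85)(-0.15) = 0.1425
  C_21 = −[(-0.05)(0.90) − (-0.25)(-0.05)] = 0.0575
  C_22 = (0.75)(0.90) − (-0.25)(-0.15) = 0.6375
  C_23 = −[(0.75)(-0.05) − (-0.05)(-0.15)] = 0.0450
  C_31 = (-0.05)(-0.15) − (-0.25)(0.85) = 0.2200
  C_32 = −[(0.75)(-0.15) − (-0.25)(-0.30)] = 0.1875
  C_33 = (0.75)(0.85) − (-0.05)(-0.30) = 0.6225
det(I−A) = Σ_j (I−A)_1j·C_1j = (0.75)(0.7575) + (-0.05)(0.2925) + (-0.25)(0.1425) = 0.517875
adj(I−A) = Cᵀ =
  [ 0.7575   0.0575   0.2200]
  [ 0.2925   0.6375   0.1875]
  [ 0.1425   0.0450   0.6225]
(I − A)⁻¹ = adj(I−A) / det(I−A) ≈
  [   1.4627     0.1110     0.4248]
  [   0.5648     1.2310     0.3621]
  [   0.2752     0.0869     1.2020]
x = (I − A)⁻¹ d = adj(I−A)·d / det(I−A), with det(I−A) = 0.517875:
  x_F = (0.7575·1500 + 0.0575·850 + 0.2200·1400) / 0.517875 = 1493.125 / 0.517875 ≈ 2883.18
  x_P = (0.2925·1500 + 0.6375·850 + 0.1875·1400) / 0.517875 = 1243.125 / 0.517875 ≈ 2400.43
  x_M = (0.1425·1500 + 0.0450·850 + 0.6225·1400) / 0.517875 = 1123.50 / 0.517875 ≈ 2169.44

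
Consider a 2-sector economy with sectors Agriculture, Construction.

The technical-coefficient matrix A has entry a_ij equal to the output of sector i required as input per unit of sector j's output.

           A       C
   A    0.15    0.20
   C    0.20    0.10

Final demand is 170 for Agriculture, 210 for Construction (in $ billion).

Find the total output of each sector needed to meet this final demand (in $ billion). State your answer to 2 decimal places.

I − A =
  [   0.85    -0.20]
  [  -0.20     0.90]
det(I−A) = (0.85)(0.90) − (-0.20)(-0.20) = 0.7250
adj(I−A) = [[0.90, 0.20], [0.20, 0.85]]
(I − A)⁻¹ = adj(I−A) / det(I−A) ≈
  [   1.2414     0.2759]
  [   0.2759     1.1724]
x = (I − A)⁻¹ d = adj(I−A)·d / det(I−A), with det(I−A) = 0.7250:
  x_A = (0.90·170 + 0.20·210) / 0.7250 = 195.00 / 0.7250 ≈ 268.97
  x_C = (0.20·170 + 0.85·210) / 0.7250 = 212.50 / 0.7250 ≈ 293.10

x_A = 268.97, x_C = 293.10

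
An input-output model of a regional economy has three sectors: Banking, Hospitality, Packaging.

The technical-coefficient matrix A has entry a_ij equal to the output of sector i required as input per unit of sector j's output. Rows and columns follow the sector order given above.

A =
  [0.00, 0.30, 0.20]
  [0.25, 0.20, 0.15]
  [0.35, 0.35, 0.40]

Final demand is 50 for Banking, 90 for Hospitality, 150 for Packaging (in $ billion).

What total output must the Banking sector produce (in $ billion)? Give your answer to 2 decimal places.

x_1 = 254.48

I − A =
  [   1.00    -0.30    -0.20]
  [  -0.25     0.80    -0.15]
  [  -0.35    -0.35     0.60]
Cofactors of I−A, C_ij = (−1)^(i+j)·(minor ij) (rows/columns in the sector order above):
  C_11 = (0.80)(0.60) − (-0.15)(-0.35) = 0.4275
  C_12 = −[(-0.25)(0.60) − (-0.15)(-0.35)] = 0.2025
  C_13 = (-0.25)(-0.35) − (0.80)(-0.35) = 0.3675
  C_21 = −[(-0.30)(0.60) − (-0.20)(-0.35)] = 0.2500
  C_22 = (1.00)(0.60) − (-0.20)(-0.35) = 0.5300
  C_23 = −[(1.00)(-0.35) − (-0.30)(-0.35)] = 0.4550
  C_31 = (-0.30)(-0.15) − (-0.20)(0.80) = 0.2050
  C_32 = −[(1.00)(-0.15) − (-0.20)(-0.25)] = 0.2000
  C_33 = (1.00)(0.80) − (-0.30)(-0.25) = 0.7250
det(I−A) = Σ_j (I−A)_1j·C_1j = (1.00)(0.4275) + (-0.30)(0.2025) + (-0.20)(0.3675) = 0.29325
adj(I−A) = Cᵀ =
  [ 0.4275   0.2500   0.2050]
  [ 0.2025   0.5300   0.2000]
  [ 0.3675   0.4550   0.7250]
(I − A)⁻¹ = adj(I−A) / det(I−A) ≈
  [   1.4578     0.8525     0.6991]
  [   0.6905     1.8073     0.6820]
  [   1.2532     1.5516     2.4723]
x = (I − A)⁻¹ d = adj(I−A)·d / det(I−A), with det(I−A) = 0.29325:
  x_1 = (0.4275·50 + 0.2500·90 + 0.2050·150) / 0.29325 = 74.625 / 0.29325 ≈ 254.48
  x_2 = (0.2025·50 + 0.5300·90 + 0.2000·150) / 0.29325 = 87.825 / 0.29325 ≈ 299.49
  x_3 = (0.3675·50 + 0.4550·90 + 0.7250·150) / 0.29325 = 168.075 / 0.29325 ≈ 573.15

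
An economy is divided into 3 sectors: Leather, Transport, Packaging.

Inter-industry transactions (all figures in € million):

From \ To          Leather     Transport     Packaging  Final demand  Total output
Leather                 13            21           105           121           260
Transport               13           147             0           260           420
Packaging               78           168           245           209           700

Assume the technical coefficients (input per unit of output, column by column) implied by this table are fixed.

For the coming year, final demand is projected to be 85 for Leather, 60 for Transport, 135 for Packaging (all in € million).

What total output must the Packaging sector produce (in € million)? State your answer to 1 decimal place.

Technical coefficients a_ij = z_ij / X_j:
  a_LL = 13/260 = 0.05, a_TL = 13/260 = 0.05, a_PL = 78/260 = 0.30
  a_LT = 21/420 = 0.05, a_TT = 147/420 = 0.35, a_PT = 168/420 = 0.40
  a_LP = 105/700 = 0.15, a_TP = 0/700 = 0.00, a_PP = 245/700 = 0.35
I − A =
  [   0.95    -0.05    -0.15]
  [  -0.05     0.65     0.00]
  [  -0.30    -0.40     0.65]
Cofactors of I−A, C_ij = (−1)^(i+j)·(minor ij) (rows/columns in the sector order above):
  C_11 = (0.65)(0.65) − (0.00)(-0.40) = 0.4225
  C_12 = −[(-0.05)(0.65) − (0.00)(-0.30)] = 0.0325
  C_13 = (-0.05)(-0.40) − (0.65)(-0.30) = 0.2150
  C_21 = −[(-0.05)(0.65) − (-0.15)(-0.40)] = 0.0925
  C_22 = (0.95)(0.65) − (-0.15)(-0.30) = 0.5725
  C_23 = −[(0.95)(-0.40) − (-0.05)(-0.30)] = 0.3950
  C_31 = (-0.05)(0.00) − (-0.15)(0.65) = 0.0975
  C_32 = −[(0.95)(0.00) − (-0.15)(-0.05)] = 0.0075
  C_33 = (0.95)(0.65) − (-0.05)(-0.05) = 0.6150
det(I−A) = Σ_j (I−A)_1j·C_1j = (0.95)(0.4225) + (-0.05)(0.0325) + (-0.15)(0.2150) = 0.3675
adj(I−A) = Cᵀ =
  [ 0.4225   0.0925   0.0975]
  [ 0.0325   0.5725   0.0075]
  [ 0.2150   0.3950   0.6150]
(I − A)⁻¹ = adj(I−A) / det(I−A) ≈
  [   1.1497     0.2517     0.2653]
  [   0.0884     1.5578     0.0204]
  [   0.5850     1.0748     1.6735]
x = (I − A)⁻¹ d = adj(I−A)·d / det(I−A), with det(I−A) = 0.3675:
  x_L = (0.4225·85 + 0.0925·60 + 0.0975·135) / 0.3675 = 54.625 / 0.3675 ≈ 148.6
  x_T = (0.0325·85 + 0.5725·60 + 0.0075·135) / 0.3675 = 38.125 / 0.3675 ≈ 103.7
  x_P = (0.2150·85 + 0.3950·60 + 0.6150·135) / 0.3675 = 125.00 / 0.3675 ≈ 340.1

x_P = 340.1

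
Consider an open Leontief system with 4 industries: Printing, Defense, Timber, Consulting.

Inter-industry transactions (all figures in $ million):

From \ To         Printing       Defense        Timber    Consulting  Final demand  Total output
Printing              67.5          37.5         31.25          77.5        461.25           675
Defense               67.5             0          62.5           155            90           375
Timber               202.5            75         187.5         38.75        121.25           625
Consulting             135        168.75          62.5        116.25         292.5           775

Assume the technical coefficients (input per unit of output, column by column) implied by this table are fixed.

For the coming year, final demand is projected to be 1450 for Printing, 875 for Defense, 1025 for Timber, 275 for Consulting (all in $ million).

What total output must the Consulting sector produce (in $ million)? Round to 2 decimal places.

Technical coefficients a_ij = z_ij / X_j:
  a_PP = 67.5/675 = 0.10, a_DP = 67.5/675 = 0.10, a_TP = 202.5/675 = 0.30, a_CP = 135/675 = 0.20
  a_PD = 37.5/375 = 0.10, a_DD = 0/375 = 0.00, a_TD = 75/375 = 0.20, a_CD = 168.75/375 = 0.45
  a_PT = 31.25/625 = 0.05, a_DT = 62.5/625 = 0.10, a_TT = 187.5/625 = 0.30, a_CT = 62.5/625 = 0.10
  a_PC = 77.5/775 = 0.10, a_DC = 155/775 = 0.20, a_TC = 38.75/775 = 0.05, a_CC = 116.25/775 = 0.15
I − A =
  [   0.90    -0.10    -0.05    -0.10]
  [  -0.10     1.00    -0.10    -0.20]
  [  -0.30    -0.20     0.70    -0.05]
  [  -0.20    -0.45    -0.10     0.85]
Compute the cofactors C_ij = (−1)^(i+j)·(3×3 minor ij) of I−A; the adjugate is their transpose:
adj(I−A) = Cᵀ =
  [ 0.503750   0.102125   0.063000   0.087000]
  [ 0.119500   0.500750   0.099750   0.137750]
  [ 0.265250   0.209250   0.647000   0.118500]
  [ 0.213000   0.313750   0.143750   0.586000]
det(I−A) = Σ_j (I−A)_1j·C_1j = (0.90)(0.503750) + (-0.10)(0.119500) + (-0.05)(0.265250) + (-0.10)(0.213000) = 0.4068625
(I − A)⁻¹ = adj(I−A) / det(I−A) ≈
  [   1.2381     0.2510     0.1548     0.2138]
  [   0.2937     1.2308     0.2452     0.3386]
  [   0.6519     0.5143     1.5902     0.2913]
  [   0.5235     0.7711     0.3533     1.4403]
x = (I − A)⁻¹ d = adj(I−A)·d / det(I−A), with det(I−A) = 0.4068625:
  x_P = (0.503750·1450 + 0.102125·875 + 0.063000·1025 + 0.087000·275) / 0.4068625 = 908.296875 / 0.4068625 ≈ 2232.44
  x_D = (0.119500·1450 + 0.500750·875 + 0.099750·1025 + 0.137750·275) / 0.4068625 = 751.55625 / 0.4068625 ≈ 1847.20
  x_T = (0.265250·1450 + 0.209250·875 + 0.647000·1025 + 0.118500·275) / 0.4068625 = 1263.46875 / 0.4068625 ≈ 3105.39
  x_C = (0.213000·1450 + 0.313750·875 + 0.143750·1025 + 0.586000·275) / 0.4068625 = 891.875 / 0.4068625 ≈ 2192.08

x_C = 2192.08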